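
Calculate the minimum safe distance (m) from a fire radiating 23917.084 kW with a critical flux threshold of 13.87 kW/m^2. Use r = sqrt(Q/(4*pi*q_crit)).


4*pi*q_crit = 174.30
Q/(4*pi*q_crit) = 137.22
r = sqrt(137.22) = 11.714 m

11.714 m


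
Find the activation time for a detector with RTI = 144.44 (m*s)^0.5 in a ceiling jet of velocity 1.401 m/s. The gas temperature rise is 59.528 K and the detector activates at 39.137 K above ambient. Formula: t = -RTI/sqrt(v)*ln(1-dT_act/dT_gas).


dT_act/dT_gas = 0.65746
ln(1 - 0.65746) = -1.0714
t = -144.44 / sqrt(1.401) * -1.0714 = 130.74 s

130.74 s


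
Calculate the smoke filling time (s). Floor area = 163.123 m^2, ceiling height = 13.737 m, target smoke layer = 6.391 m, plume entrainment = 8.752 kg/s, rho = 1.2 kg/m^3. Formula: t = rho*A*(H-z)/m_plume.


H - z = 7.346 m
t = 1.2 * 163.123 * 7.346 / 8.752 = 164.30 s

164.30 s


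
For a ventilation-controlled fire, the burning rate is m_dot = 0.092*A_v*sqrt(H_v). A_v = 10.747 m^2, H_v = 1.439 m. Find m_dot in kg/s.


sqrt(H_v) = 1.1996
m_dot = 0.092 * 10.747 * 1.1996 = 1.1861 kg/s

1.1861 kg/s


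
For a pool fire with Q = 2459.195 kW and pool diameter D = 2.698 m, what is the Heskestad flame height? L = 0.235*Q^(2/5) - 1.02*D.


Q^(2/5) = 22.715
0.235 * Q^(2/5) = 5.3381
1.02 * D = 2.7520
L = 2.5861 m

2.5861 m


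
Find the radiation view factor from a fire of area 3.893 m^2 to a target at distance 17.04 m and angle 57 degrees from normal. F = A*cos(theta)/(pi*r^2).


cos(57 deg) = 0.54464
pi*r^2 = 912.20
F = 3.893 * 0.54464 / 912.20 = 0.0023244

0.0023244


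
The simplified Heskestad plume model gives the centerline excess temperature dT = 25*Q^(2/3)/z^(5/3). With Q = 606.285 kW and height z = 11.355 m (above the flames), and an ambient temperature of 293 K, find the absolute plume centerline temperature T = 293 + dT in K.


Q^(2/3) = 71.634
z^(5/3) = 57.365
dT = 25 * 71.634 / 57.365 = 31.219 K
T = 293 + 31.219 = 324.22 K

324.22 K


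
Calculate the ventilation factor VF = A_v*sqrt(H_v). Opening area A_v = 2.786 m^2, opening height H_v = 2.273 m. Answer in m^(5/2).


sqrt(H_v) = 1.5076
VF = 2.786 * 1.5076 = 4.2003 m^(5/2)

4.2003 m^(5/2)


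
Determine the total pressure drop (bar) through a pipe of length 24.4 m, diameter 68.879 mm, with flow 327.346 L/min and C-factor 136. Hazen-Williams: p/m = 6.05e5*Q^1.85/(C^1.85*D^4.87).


Q^1.85 = 44953
C^1.85 = 8852.1
D^4.87 = 8.9430e+08
p/m = 0.0034355 bar/m
p_total = 0.0034355 * 24.4 = 0.083826 bar

0.083826 bar


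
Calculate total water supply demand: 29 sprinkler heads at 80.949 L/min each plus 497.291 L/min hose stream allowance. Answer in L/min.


Sprinkler demand = 29 * 80.949 = 2347.521 L/min
Total = 2347.521 + 497.291 = 2844.812 L/min

2844.812 L/min


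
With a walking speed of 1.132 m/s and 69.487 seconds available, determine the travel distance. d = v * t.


d = 1.132 * 69.487 = 78.659 m

78.659 m


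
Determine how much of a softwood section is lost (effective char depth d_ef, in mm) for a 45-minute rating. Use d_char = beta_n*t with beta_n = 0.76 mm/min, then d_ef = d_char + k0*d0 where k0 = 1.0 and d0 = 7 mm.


d_char = 0.76 * 45 = 34.2 mm
d_ef = 34.2 + 1.0*7 = 41.2 mm

41.2 mm


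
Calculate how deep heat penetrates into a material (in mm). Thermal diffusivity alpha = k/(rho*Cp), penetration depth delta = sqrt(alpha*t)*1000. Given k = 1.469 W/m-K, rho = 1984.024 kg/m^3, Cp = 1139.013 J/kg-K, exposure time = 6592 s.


alpha = 1.469 / (1984.024 * 1139.013) = 6.5005e-07 m^2/s
alpha * t = 0.0042851
delta = sqrt(0.0042851) * 1000 = 65.461 mm

65.461 mm


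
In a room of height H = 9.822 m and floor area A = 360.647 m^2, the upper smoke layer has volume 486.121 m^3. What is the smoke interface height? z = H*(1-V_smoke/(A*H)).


V/(A*H) = 0.13723
1 - 0.13723 = 0.86277
z = 9.822 * 0.86277 = 8.4741 m

8.4741 m


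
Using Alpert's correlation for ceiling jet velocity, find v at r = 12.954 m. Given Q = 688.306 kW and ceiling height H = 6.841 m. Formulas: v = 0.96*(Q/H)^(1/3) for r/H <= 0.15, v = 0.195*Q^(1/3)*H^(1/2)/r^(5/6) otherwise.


r/H = 12.954 / 6.841 = 1.8936
r/H > 0.15, so v = 0.195*Q^(1/3)*H^(1/2)/r^(5/6)
Q^(1/3) = 8.8293
H^(1/2) = 2.6155
r^(5/6) = 8.4529
v = 0.195 * 8.8293 * 2.6155 / 8.4529 = 0.53274 m/s

0.53274 m/s


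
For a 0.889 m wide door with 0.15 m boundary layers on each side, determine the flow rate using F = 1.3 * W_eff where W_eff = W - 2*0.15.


W_eff = 0.889 - 0.30 = 0.589 m
F = 1.3 * 0.589 = 0.76570 persons/s

0.76570 persons/s


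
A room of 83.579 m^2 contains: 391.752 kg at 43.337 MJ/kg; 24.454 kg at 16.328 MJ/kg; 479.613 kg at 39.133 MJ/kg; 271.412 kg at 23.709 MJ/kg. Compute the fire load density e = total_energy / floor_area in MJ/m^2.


Total energy = 391.752*43.337 + 24.454*16.328 + 479.613*39.133 + 271.412*23.709
= 16977.36 + 399.2849 + 18768.70 + 6434.907
= 42580.24 MJ
e = 42580.24 / 83.579 = 509.46 MJ/m^2

509.46 MJ/m^2


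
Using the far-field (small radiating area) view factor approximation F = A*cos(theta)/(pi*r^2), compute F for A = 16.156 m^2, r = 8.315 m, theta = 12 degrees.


cos(12 deg) = 0.97815
pi*r^2 = 217.21
F = 16.156 * 0.97815 / 217.21 = 0.072755

0.072755


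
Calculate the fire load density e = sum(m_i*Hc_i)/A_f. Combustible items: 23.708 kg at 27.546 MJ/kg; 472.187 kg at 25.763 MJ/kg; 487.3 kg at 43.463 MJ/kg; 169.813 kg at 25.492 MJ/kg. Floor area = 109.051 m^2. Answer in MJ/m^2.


Total energy = 23.708*27.546 + 472.187*25.763 + 487.3*43.463 + 169.813*25.492
= 653.0606 + 12164.95 + 21179.52 + 4328.873
= 38326.41 MJ
e = 38326.41 / 109.051 = 351.45 MJ/m^2

351.45 MJ/m^2


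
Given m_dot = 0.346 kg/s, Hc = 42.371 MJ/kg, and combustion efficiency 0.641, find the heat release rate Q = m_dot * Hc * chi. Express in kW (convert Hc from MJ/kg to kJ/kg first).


Hc = 42.371 MJ/kg = 42.371 * 1000 kJ/kg = 42371 kJ/kg
Q = 0.346 kg/s * 42371 kJ/kg * 0.641 = 9397.3 kW

9397.3 kW


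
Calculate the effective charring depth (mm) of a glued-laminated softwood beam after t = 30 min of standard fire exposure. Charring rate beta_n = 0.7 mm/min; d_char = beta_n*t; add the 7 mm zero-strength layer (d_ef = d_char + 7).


d_char = 0.7 * 30 = 21 mm
d_ef = 21 + 1.0*7 = 28 mm

28 mm


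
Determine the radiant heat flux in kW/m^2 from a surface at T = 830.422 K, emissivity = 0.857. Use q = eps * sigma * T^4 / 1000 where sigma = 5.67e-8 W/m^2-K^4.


T^4 = 4.7555e+11
q = 0.857 * 5.67e-8 * 4.7555e+11 / 1000 = 23.108 kW/m^2

23.108 kW/m^2


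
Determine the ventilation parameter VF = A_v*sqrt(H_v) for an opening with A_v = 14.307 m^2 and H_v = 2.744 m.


sqrt(H_v) = 1.6565
VF = 14.307 * 1.6565 = 23.700 m^(5/2)

23.700 m^(5/2)


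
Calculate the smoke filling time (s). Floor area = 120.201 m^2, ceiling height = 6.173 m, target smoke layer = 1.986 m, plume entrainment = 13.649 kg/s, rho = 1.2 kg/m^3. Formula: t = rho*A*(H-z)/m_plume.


H - z = 4.187 m
t = 1.2 * 120.201 * 4.187 / 13.649 = 44.248 s

44.248 s


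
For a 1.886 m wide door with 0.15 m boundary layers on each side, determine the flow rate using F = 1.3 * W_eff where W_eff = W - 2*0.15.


W_eff = 1.886 - 0.30 = 1.586 m
F = 1.3 * 1.586 = 2.0618 persons/s

2.0618 persons/s


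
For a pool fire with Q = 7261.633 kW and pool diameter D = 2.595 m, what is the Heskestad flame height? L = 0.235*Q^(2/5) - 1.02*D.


Q^(2/5) = 35.028
0.235 * Q^(2/5) = 8.2315
1.02 * D = 2.6469
L = 5.5846 m

5.5846 m


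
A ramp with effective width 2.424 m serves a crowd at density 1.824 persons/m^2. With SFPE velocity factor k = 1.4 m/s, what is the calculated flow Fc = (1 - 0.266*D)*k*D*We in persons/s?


1 - 0.266*D = 1 - 0.266*1.824 = 0.51482
Fs = 0.51482 * 1.4 * 1.824 = 1.3146 persons/(s*m)
Fc = 1.3146 * 2.424 = 3.1867 persons/s

3.1867 persons/s


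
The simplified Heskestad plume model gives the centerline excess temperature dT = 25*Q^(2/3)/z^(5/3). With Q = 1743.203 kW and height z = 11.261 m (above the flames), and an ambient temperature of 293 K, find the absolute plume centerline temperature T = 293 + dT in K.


Q^(2/3) = 144.84
z^(5/3) = 56.575
dT = 25 * 144.84 / 56.575 = 64.004 K
T = 293 + 64.004 = 357.00 K

357.00 K


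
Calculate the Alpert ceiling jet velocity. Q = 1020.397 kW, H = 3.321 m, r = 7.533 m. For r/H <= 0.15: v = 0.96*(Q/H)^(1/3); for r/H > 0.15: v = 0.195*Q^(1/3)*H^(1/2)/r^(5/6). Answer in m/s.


r/H = 7.533 / 3.321 = 2.2683
r/H > 0.15, so v = 0.195*Q^(1/3)*H^(1/2)/r^(5/6)
Q^(1/3) = 10.068
H^(1/2) = 1.8224
r^(5/6) = 5.3803
v = 0.195 * 10.068 * 1.8224 / 5.3803 = 0.66494 m/s

0.66494 m/s


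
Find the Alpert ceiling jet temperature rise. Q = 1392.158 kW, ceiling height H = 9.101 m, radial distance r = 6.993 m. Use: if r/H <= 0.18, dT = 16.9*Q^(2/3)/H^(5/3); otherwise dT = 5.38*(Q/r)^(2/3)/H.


r/H = 6.993 / 9.101 = 0.76838
r/H > 0.18, so dT = 5.38*(Q/r)^(2/3)/H
Q/r = 199.08
(Q/r)^(2/3) = 34.094
dT = 5.38 * 34.094 / 9.101 = 20.155 K

20.155 K


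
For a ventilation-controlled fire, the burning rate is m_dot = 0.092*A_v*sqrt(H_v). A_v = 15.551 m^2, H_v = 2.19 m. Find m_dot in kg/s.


sqrt(H_v) = 1.4799
m_dot = 0.092 * 15.551 * 1.4799 = 2.1172 kg/s

2.1172 kg/s


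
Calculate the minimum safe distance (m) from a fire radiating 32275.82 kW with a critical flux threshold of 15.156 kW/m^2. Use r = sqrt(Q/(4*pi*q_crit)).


4*pi*q_crit = 190.46
Q/(4*pi*q_crit) = 169.47
r = sqrt(169.47) = 13.018 m

13.018 m


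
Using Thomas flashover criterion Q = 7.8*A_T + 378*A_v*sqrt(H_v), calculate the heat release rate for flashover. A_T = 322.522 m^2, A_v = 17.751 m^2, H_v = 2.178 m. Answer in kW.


7.8*A_T = 2515.7
sqrt(H_v) = 1.4758
378*A_v*sqrt(H_v) = 9902.5
Q = 2515.7 + 9902.5 = 12418 kW

12418 kW


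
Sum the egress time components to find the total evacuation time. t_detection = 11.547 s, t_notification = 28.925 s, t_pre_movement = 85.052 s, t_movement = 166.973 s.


Total = 11.547 + 28.925 + 85.052 + 166.973 = 292.497 s

292.497 s


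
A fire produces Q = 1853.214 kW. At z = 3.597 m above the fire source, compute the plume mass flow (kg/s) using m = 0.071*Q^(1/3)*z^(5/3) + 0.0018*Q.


Q^(1/3) = 12.283
z^(5/3) = 8.4444
First term = 0.071 * 12.283 * 8.4444 = 7.3643
Second term = 0.0018 * 1853.214 = 3.3358
m = 10.700 kg/s

10.700 kg/s


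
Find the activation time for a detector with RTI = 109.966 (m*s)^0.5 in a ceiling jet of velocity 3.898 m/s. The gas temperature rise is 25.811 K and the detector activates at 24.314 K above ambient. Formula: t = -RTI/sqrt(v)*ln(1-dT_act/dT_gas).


dT_act/dT_gas = 0.94200
ln(1 - 0.94200) = -2.8473
t = -109.966 / sqrt(3.898) * -2.8473 = 158.59 s

158.59 s


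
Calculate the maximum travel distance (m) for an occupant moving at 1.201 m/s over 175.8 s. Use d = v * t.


d = 1.201 * 175.8 = 211.14 m

211.14 m


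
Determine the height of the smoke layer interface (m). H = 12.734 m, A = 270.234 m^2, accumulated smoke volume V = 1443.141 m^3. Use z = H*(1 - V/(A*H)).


V/(A*H) = 0.41938
1 - 0.41938 = 0.58062
z = 12.734 * 0.58062 = 7.3937 m

7.3937 m


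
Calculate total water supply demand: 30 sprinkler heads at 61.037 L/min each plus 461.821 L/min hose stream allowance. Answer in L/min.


Sprinkler demand = 30 * 61.037 = 1831.11 L/min
Total = 1831.11 + 461.821 = 2292.931 L/min

2292.931 L/min


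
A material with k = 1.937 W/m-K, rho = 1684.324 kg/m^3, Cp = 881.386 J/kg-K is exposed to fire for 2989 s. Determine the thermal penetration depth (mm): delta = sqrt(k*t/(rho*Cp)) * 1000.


alpha = 1.937 / (1684.324 * 881.386) = 1.3048e-06 m^2/s
alpha * t = 0.0039000
delta = sqrt(0.0039000) * 1000 = 62.450 mm

62.450 mm


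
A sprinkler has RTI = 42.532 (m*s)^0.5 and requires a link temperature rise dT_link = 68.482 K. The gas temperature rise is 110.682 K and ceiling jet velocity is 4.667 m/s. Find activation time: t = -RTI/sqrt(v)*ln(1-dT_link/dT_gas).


dT_link/dT_gas = 0.61873
ln(1 - 0.61873) = -0.96424
t = -42.532 / sqrt(4.667) * -0.96424 = 18.984 s

18.984 s


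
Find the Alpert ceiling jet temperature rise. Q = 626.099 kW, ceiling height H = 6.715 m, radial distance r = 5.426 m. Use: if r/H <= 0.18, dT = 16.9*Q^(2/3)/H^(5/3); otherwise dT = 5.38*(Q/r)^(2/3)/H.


r/H = 5.426 / 6.715 = 0.80804
r/H > 0.18, so dT = 5.38*(Q/r)^(2/3)/H
Q/r = 115.39
(Q/r)^(2/3) = 23.701
dT = 5.38 * 23.701 / 6.715 = 18.989 K

18.989 K


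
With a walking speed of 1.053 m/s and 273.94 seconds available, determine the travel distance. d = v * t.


d = 1.053 * 273.94 = 288.46 m

288.46 m


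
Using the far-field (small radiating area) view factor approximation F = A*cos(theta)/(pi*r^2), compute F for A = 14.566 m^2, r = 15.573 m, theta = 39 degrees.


cos(39 deg) = 0.77715
pi*r^2 = 761.89
F = 14.566 * 0.77715 / 761.89 = 0.014858

0.014858


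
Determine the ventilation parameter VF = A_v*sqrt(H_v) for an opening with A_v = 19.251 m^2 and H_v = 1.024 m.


sqrt(H_v) = 1.0119
VF = 19.251 * 1.0119 = 19.481 m^(5/2)

19.481 m^(5/2)


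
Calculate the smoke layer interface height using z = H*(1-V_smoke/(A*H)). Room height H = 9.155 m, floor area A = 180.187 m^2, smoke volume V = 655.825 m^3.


V/(A*H) = 0.39756
1 - 0.39756 = 0.60244
z = 9.155 * 0.60244 = 5.5153 m

5.5153 m


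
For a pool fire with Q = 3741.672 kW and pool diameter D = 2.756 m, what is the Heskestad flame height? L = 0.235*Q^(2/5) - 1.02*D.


Q^(2/5) = 26.867
0.235 * Q^(2/5) = 6.3138
1.02 * D = 2.8111
L = 3.5027 m

3.5027 m


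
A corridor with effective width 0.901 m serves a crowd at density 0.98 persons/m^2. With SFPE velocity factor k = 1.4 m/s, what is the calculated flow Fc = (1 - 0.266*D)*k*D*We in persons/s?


1 - 0.266*D = 1 - 0.266*0.98 = 0.73932
Fs = 0.73932 * 1.4 * 0.98 = 1.0143 persons/(s*m)
Fc = 1.0143 * 0.901 = 0.91393 persons/s

0.91393 persons/s


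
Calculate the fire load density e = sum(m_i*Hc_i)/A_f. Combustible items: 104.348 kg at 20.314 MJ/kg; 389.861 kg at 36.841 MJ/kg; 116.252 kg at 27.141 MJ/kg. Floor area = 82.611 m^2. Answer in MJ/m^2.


Total energy = 104.348*20.314 + 389.861*36.841 + 116.252*27.141
= 2119.725 + 14362.87 + 3155.196
= 19637.79 MJ
e = 19637.79 / 82.611 = 237.71 MJ/m^2

237.71 MJ/m^2


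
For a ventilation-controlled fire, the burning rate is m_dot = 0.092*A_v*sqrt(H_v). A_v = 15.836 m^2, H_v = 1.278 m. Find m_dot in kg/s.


sqrt(H_v) = 1.1305
m_dot = 0.092 * 15.836 * 1.1305 = 1.6470 kg/s

1.6470 kg/s


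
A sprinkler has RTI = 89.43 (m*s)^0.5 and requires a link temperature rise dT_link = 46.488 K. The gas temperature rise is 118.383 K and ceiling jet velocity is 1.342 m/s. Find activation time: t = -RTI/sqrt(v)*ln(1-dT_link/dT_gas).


dT_link/dT_gas = 0.39269
ln(1 - 0.39269) = -0.49872
t = -89.43 / sqrt(1.342) * -0.49872 = 38.500 s

38.500 s


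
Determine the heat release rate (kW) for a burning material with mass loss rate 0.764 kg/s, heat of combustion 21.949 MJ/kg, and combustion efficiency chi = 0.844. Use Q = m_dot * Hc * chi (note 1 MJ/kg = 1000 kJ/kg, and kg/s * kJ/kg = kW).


Hc = 21.949 MJ/kg = 21.949 * 1000 kJ/kg = 21949 kJ/kg
Q = 0.764 kg/s * 21949 kJ/kg * 0.844 = 14153 kW

14153 kW


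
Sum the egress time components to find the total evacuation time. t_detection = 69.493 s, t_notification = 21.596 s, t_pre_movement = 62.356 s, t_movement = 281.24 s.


Total = 69.493 + 21.596 + 62.356 + 281.24 = 434.685 s

434.685 s


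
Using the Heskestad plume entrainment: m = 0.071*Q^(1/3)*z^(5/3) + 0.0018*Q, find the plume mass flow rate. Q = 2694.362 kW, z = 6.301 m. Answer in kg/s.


Q^(1/3) = 13.915
z^(5/3) = 21.496
First term = 0.071 * 13.915 * 21.496 = 21.237
Second term = 0.0018 * 2694.362 = 4.8499
m = 26.087 kg/s

26.087 kg/s


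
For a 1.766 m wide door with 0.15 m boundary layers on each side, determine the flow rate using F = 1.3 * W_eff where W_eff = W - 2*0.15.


W_eff = 1.766 - 0.30 = 1.466 m
F = 1.3 * 1.466 = 1.9058 persons/s

1.9058 persons/s


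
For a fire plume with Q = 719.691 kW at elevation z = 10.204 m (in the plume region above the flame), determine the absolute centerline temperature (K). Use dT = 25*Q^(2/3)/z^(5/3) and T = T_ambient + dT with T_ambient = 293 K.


Q^(2/3) = 80.309
z^(5/3) = 48.005
dT = 25 * 80.309 / 48.005 = 41.823 K
T = 293 + 41.823 = 334.82 K

334.82 K


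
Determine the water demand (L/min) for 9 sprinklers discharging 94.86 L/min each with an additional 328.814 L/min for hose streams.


Sprinkler demand = 9 * 94.86 = 853.74 L/min
Total = 853.74 + 328.814 = 1182.554 L/min

1182.554 L/min


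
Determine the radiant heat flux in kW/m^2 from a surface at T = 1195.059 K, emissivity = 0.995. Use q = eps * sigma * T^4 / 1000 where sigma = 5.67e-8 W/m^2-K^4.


T^4 = 2.0397e+12
q = 0.995 * 5.67e-8 * 2.0397e+12 / 1000 = 115.07 kW/m^2

115.07 kW/m^2


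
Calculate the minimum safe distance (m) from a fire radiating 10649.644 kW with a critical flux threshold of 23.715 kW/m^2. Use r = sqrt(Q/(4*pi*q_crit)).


4*pi*q_crit = 298.01
Q/(4*pi*q_crit) = 35.736
r = sqrt(35.736) = 5.9779 m

5.9779 m


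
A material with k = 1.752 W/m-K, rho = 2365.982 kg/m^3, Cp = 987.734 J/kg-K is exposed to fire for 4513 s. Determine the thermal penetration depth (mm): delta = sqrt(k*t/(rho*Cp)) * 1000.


alpha = 1.752 / (2365.982 * 987.734) = 7.4969e-07 m^2/s
alpha * t = 0.0033834
delta = sqrt(0.0033834) * 1000 = 58.167 mm

58.167 mm


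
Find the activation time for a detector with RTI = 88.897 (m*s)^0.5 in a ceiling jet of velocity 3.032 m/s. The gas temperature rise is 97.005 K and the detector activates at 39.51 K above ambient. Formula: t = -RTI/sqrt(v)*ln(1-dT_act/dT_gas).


dT_act/dT_gas = 0.40730
ln(1 - 0.40730) = -0.52306
t = -88.897 / sqrt(3.032) * -0.52306 = 26.704 s

26.704 s


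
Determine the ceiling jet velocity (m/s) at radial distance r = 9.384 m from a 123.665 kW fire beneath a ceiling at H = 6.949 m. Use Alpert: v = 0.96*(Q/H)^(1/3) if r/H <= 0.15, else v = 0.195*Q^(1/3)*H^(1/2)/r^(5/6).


r/H = 9.384 / 6.949 = 1.3504
r/H > 0.15, so v = 0.195*Q^(1/3)*H^(1/2)/r^(5/6)
Q^(1/3) = 4.9821
H^(1/2) = 2.6361
r^(5/6) = 6.4614
v = 0.195 * 4.9821 * 2.6361 / 6.4614 = 0.39636 m/s

0.39636 m/s


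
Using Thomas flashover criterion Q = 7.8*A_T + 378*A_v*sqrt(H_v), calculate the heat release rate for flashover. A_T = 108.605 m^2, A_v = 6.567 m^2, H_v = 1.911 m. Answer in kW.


7.8*A_T = 847.119
sqrt(H_v) = 1.3824
378*A_v*sqrt(H_v) = 3431.5
Q = 847.119 + 3431.5 = 4278.7 kW

4278.7 kW


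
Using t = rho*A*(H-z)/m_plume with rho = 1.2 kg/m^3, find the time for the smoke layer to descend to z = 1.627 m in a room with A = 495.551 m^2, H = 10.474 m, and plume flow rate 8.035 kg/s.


H - z = 8.847 m
t = 1.2 * 495.551 * 8.847 / 8.035 = 654.76 s

654.76 s


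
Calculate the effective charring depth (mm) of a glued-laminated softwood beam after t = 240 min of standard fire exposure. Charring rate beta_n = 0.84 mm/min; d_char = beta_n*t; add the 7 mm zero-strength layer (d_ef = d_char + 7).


d_char = 0.84 * 240 = 201.6 mm
d_ef = 201.6 + 1.0*7 = 208.6 mm

208.6 mm


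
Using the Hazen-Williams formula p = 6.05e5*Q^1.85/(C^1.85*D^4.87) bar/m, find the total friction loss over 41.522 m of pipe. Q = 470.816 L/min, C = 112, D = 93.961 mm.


Q^1.85 = 88059
C^1.85 = 6180.9
D^4.87 = 4.0575e+09
p/m = 0.0021243 bar/m
p_total = 0.0021243 * 41.522 = 0.088206 bar

0.088206 bar


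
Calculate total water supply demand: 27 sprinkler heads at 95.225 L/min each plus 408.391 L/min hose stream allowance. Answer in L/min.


Sprinkler demand = 27 * 95.225 = 2571.075 L/min
Total = 2571.075 + 408.391 = 2979.466 L/min

2979.466 L/min


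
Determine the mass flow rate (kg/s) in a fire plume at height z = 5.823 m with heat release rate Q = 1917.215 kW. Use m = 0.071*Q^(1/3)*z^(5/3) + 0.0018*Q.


Q^(1/3) = 12.423
z^(5/3) = 18.847
First term = 0.071 * 12.423 * 18.847 = 16.624
Second term = 0.0018 * 1917.215 = 3.4510
m = 20.075 kg/s

20.075 kg/s


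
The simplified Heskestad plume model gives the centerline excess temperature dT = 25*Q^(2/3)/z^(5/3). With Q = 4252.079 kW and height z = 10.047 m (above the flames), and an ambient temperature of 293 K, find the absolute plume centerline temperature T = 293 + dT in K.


Q^(2/3) = 262.46
z^(5/3) = 46.780
dT = 25 * 262.46 / 46.780 = 140.26 K
T = 293 + 140.26 = 433.26 K

433.26 K


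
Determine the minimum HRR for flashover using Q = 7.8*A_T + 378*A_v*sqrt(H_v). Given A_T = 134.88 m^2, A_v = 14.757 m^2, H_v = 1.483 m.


7.8*A_T = 1052.064
sqrt(H_v) = 1.2178
378*A_v*sqrt(H_v) = 6793.0
Q = 1052.064 + 6793.0 = 7845.0 kW

7845.0 kW


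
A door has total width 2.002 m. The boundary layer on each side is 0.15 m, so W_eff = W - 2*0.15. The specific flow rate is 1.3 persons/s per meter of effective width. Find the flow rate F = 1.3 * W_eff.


W_eff = 2.002 - 0.30 = 1.702 m
F = 1.3 * 1.702 = 2.2126 persons/s

2.2126 persons/s


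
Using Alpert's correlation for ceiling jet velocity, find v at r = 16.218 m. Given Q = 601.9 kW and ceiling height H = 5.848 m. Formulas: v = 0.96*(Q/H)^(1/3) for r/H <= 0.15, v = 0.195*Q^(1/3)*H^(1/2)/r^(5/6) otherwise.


r/H = 16.218 / 5.848 = 2.7733
r/H > 0.15, so v = 0.195*Q^(1/3)*H^(1/2)/r^(5/6)
Q^(1/3) = 8.4432
H^(1/2) = 2.4183
r^(5/6) = 10.194
v = 0.195 * 8.4432 * 2.4183 / 10.194 = 0.39058 m/s

0.39058 m/s


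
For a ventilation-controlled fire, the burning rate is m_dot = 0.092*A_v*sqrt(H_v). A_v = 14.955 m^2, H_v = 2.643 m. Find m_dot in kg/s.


sqrt(H_v) = 1.6257
m_dot = 0.092 * 14.955 * 1.6257 = 2.2368 kg/s

2.2368 kg/s


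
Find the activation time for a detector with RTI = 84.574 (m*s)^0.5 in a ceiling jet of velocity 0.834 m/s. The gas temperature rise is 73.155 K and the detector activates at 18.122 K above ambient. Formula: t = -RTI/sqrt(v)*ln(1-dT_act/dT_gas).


dT_act/dT_gas = 0.24772
ln(1 - 0.24772) = -0.28465
t = -84.574 / sqrt(0.834) * -0.28465 = 26.361 s

26.361 s


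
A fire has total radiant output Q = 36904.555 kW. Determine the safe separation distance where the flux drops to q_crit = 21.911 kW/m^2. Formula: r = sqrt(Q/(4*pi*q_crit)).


4*pi*q_crit = 275.34
Q/(4*pi*q_crit) = 134.03
r = sqrt(134.03) = 11.577 m

11.577 m


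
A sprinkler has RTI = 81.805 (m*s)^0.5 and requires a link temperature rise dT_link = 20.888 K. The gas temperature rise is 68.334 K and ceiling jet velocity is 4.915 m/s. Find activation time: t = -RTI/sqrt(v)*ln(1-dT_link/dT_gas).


dT_link/dT_gas = 0.30568
ln(1 - 0.30568) = -0.36482
t = -81.805 / sqrt(4.915) * -0.36482 = 13.461 s

13.461 s


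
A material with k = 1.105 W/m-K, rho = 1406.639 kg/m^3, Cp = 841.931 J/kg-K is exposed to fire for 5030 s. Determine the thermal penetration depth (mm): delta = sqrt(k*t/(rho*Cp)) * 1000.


alpha = 1.105 / (1406.639 * 841.931) = 9.3305e-07 m^2/s
alpha * t = 0.0046932
delta = sqrt(0.0046932) * 1000 = 68.507 mm

68.507 mm


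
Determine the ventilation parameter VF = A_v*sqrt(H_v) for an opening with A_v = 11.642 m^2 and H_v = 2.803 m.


sqrt(H_v) = 1.6742
VF = 11.642 * 1.6742 = 19.491 m^(5/2)

19.491 m^(5/2)


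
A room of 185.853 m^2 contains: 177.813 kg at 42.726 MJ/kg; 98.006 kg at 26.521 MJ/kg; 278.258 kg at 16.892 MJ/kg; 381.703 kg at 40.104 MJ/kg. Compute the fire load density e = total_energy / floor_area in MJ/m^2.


Total energy = 177.813*42.726 + 98.006*26.521 + 278.258*16.892 + 381.703*40.104
= 7597.238 + 2599.217 + 4700.334 + 15307.82
= 30204.61 MJ
e = 30204.61 / 185.853 = 162.52 MJ/m^2

162.52 MJ/m^2


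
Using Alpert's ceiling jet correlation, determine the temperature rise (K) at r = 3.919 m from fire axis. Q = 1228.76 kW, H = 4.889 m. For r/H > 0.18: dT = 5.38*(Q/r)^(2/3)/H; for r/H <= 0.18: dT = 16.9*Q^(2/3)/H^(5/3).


r/H = 3.919 / 4.889 = 0.80160
r/H > 0.18, so dT = 5.38*(Q/r)^(2/3)/H
Q/r = 313.54
(Q/r)^(2/3) = 46.152
dT = 5.38 * 46.152 / 4.889 = 50.787 K

50.787 K


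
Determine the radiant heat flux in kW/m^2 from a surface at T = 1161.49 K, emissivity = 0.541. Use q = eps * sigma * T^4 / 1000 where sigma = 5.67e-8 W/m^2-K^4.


T^4 = 1.8200e+12
q = 0.541 * 5.67e-8 * 1.8200e+12 / 1000 = 55.827 kW/m^2

55.827 kW/m^2


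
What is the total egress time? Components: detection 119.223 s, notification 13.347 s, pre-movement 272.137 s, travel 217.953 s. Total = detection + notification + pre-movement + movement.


Total = 119.223 + 13.347 + 272.137 + 217.953 = 622.66 s

622.66 s


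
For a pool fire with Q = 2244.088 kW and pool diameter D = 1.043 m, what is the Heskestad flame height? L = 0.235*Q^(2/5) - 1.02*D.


Q^(2/5) = 21.899
0.235 * Q^(2/5) = 5.1462
1.02 * D = 1.0639
L = 4.0823 m

4.0823 m


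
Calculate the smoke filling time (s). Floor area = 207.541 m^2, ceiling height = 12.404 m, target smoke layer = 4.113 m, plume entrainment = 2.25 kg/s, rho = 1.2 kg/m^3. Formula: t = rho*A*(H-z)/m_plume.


H - z = 8.291 m
t = 1.2 * 207.541 * 8.291 / 2.25 = 917.72 s

917.72 s


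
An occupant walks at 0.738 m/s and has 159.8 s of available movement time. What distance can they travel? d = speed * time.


d = 0.738 * 159.8 = 117.93 m

117.93 m


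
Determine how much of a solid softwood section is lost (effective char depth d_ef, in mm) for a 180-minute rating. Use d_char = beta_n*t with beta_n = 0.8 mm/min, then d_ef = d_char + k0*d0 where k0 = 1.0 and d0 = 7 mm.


d_char = 0.8 * 180 = 144 mm
d_ef = 144 + 1.0*7 = 151 mm

151 mm


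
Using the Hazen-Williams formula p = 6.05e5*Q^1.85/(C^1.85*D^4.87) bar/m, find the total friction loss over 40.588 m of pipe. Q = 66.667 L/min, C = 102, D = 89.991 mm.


Q^1.85 = 2367.2
C^1.85 = 5198.9
D^4.87 = 3.2881e+09
p/m = 8.3778e-05 bar/m
p_total = 8.3778e-05 * 40.588 = 0.0034004 bar

0.0034004 bar


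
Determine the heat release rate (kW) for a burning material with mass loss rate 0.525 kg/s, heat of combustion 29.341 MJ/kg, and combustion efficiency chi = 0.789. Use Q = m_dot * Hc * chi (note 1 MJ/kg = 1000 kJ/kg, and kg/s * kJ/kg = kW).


Hc = 29.341 MJ/kg = 29.341 * 1000 kJ/kg = 29341 kJ/kg
Q = 0.525 kg/s * 29341 kJ/kg * 0.789 = 12154 kW

12154 kW


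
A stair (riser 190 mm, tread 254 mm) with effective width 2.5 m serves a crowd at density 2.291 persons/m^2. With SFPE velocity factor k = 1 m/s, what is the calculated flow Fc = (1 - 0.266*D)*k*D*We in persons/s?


1 - 0.266*D = 1 - 0.266*2.291 = 0.39059
Fs = 0.39059 * 1 * 2.291 = 0.89485 persons/(s*m)
Fc = 0.89485 * 2.5 = 2.2371 persons/s

2.2371 persons/s


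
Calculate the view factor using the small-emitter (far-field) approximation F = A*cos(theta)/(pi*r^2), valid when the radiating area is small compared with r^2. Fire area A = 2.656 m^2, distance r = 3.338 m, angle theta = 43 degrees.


cos(43 deg) = 0.73135
pi*r^2 = 35.004
F = 2.656 * 0.73135 / 35.004 = 0.055492

0.055492


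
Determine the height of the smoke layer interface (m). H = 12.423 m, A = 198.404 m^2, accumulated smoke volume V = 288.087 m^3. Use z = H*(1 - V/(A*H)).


V/(A*H) = 0.11688
1 - 0.11688 = 0.88312
z = 12.423 * 0.88312 = 10.971 m

10.971 m


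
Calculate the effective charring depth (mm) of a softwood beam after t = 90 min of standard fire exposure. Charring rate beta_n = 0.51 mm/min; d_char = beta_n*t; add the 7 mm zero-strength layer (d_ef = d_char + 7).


d_char = 0.51 * 90 = 45.9 mm
d_ef = 45.9 + 1.0*7 = 52.9 mm

52.9 mm


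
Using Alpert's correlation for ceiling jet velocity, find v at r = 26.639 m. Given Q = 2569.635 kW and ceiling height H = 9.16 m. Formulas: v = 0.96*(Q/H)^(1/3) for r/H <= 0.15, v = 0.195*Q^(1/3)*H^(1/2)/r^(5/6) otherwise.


r/H = 26.639 / 9.16 = 2.9082
r/H > 0.15, so v = 0.195*Q^(1/3)*H^(1/2)/r^(5/6)
Q^(1/3) = 13.697
H^(1/2) = 3.0265
r^(5/6) = 15.415
v = 0.195 * 13.697 * 3.0265 / 15.415 = 0.52441 m/s

0.52441 m/s


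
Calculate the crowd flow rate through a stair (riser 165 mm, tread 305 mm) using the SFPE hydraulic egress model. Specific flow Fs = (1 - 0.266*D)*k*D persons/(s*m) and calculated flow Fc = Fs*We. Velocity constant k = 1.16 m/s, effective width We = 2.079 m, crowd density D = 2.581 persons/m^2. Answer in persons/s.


1 - 0.266*D = 1 - 0.266*2.581 = 0.31345
Fs = 0.31345 * 1.16 * 2.581 = 0.93847 persons/(s*m)
Fc = 0.93847 * 2.079 = 1.9511 persons/s

1.9511 persons/s


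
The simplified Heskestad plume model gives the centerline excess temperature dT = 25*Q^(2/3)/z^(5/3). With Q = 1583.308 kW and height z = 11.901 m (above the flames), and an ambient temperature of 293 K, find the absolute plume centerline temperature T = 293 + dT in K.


Q^(2/3) = 135.84
z^(5/3) = 62.035
dT = 25 * 135.84 / 62.035 = 54.745 K
T = 293 + 54.745 = 347.75 K

347.75 K


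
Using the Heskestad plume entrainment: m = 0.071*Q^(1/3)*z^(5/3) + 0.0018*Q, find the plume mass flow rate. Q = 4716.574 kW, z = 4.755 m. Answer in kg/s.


Q^(1/3) = 16.770
z^(5/3) = 13.446
First term = 0.071 * 16.770 * 13.446 = 16.010
Second term = 0.0018 * 4716.574 = 8.4898
m = 24.500 kg/s

24.500 kg/s


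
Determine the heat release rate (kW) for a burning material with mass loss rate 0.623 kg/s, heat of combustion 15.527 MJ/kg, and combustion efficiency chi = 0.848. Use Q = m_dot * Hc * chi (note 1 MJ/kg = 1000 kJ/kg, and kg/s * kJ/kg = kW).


Hc = 15.527 MJ/kg = 15.527 * 1000 kJ/kg = 15527 kJ/kg
Q = 0.623 kg/s * 15527 kJ/kg * 0.848 = 8203.0 kW

8203.0 kW


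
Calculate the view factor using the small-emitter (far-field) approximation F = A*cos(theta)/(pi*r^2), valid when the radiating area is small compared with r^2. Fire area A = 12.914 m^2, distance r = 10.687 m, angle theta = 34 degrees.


cos(34 deg) = 0.82904
pi*r^2 = 358.81
F = 12.914 * 0.82904 / 358.81 = 0.029838

0.029838


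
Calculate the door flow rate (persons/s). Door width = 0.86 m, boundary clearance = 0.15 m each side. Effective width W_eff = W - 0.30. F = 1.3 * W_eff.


W_eff = 0.86 - 0.30 = 0.56 m
F = 1.3 * 0.56 = 0.728 persons/s

0.728 persons/s


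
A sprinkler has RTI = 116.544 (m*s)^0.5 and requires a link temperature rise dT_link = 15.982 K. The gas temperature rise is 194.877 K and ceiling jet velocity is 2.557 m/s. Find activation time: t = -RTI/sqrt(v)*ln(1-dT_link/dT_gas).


dT_link/dT_gas = 0.082011
ln(1 - 0.082011) = -0.085570
t = -116.544 / sqrt(2.557) * -0.085570 = 6.2365 s

6.2365 s


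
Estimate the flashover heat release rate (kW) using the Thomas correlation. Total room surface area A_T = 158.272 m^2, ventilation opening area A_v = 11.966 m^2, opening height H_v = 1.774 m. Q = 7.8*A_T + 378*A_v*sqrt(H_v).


7.8*A_T = 1234.5
sqrt(H_v) = 1.3319
378*A_v*sqrt(H_v) = 6024.5
Q = 1234.5 + 6024.5 = 7259.0 kW

7259.0 kW


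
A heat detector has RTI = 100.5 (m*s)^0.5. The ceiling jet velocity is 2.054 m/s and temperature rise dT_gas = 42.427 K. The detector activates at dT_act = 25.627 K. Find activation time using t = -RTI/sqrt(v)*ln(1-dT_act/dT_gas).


dT_act/dT_gas = 0.60403
ln(1 - 0.60403) = -0.92641
t = -100.5 / sqrt(2.054) * -0.92641 = 64.963 s

64.963 s


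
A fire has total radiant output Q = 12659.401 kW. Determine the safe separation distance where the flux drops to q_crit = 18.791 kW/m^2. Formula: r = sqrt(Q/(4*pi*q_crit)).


4*pi*q_crit = 236.13
Q/(4*pi*q_crit) = 53.611
r = sqrt(53.611) = 7.3219 m

7.3219 m


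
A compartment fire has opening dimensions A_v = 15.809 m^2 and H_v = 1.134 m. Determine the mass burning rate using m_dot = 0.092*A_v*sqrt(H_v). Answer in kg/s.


sqrt(H_v) = 1.0649
m_dot = 0.092 * 15.809 * 1.0649 = 1.5488 kg/s

1.5488 kg/s


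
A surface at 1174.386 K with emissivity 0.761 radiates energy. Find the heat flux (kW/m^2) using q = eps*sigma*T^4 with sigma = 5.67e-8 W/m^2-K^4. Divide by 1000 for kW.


T^4 = 1.9021e+12
q = 0.761 * 5.67e-8 * 1.9021e+12 / 1000 = 82.075 kW/m^2

82.075 kW/m^2


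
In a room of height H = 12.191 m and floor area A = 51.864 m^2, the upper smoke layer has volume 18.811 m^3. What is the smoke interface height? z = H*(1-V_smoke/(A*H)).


V/(A*H) = 0.029751
1 - 0.029751 = 0.97025
z = 12.191 * 0.97025 = 11.828 m

11.828 m


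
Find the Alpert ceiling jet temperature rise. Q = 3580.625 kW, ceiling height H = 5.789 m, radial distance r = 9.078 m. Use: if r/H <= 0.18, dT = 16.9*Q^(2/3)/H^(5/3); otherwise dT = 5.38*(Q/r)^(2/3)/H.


r/H = 9.078 / 5.789 = 1.5681
r/H > 0.18, so dT = 5.38*(Q/r)^(2/3)/H
Q/r = 394.43
(Q/r)^(2/3) = 53.783
dT = 5.38 * 53.783 / 5.789 = 49.983 K

49.983 K


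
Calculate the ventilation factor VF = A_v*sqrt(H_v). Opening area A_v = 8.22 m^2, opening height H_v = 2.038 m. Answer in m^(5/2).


sqrt(H_v) = 1.4276
VF = 8.22 * 1.4276 = 11.735 m^(5/2)

11.735 m^(5/2)


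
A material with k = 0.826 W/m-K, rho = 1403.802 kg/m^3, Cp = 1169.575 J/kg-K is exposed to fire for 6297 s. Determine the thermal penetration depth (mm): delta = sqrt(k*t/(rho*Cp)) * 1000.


alpha = 0.826 / (1403.802 * 1169.575) = 5.0309e-07 m^2/s
alpha * t = 0.0031680
delta = sqrt(0.0031680) * 1000 = 56.285 mm

56.285 mm


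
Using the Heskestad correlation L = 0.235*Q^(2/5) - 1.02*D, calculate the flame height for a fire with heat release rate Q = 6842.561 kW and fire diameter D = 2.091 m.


Q^(2/5) = 34.205
0.235 * Q^(2/5) = 8.0381
1.02 * D = 2.1328
L = 5.9053 m

5.9053 m


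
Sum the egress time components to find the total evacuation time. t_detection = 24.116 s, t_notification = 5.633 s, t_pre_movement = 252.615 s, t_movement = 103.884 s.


Total = 24.116 + 5.633 + 252.615 + 103.884 = 386.248 s

386.248 s


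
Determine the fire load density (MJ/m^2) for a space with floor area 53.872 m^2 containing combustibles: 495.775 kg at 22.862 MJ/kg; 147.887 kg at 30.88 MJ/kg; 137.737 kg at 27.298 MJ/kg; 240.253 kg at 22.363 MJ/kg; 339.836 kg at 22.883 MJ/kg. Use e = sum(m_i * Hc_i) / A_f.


Total energy = 495.775*22.862 + 147.887*30.88 + 137.737*27.298 + 240.253*22.363 + 339.836*22.883
= 11334.41 + 4566.751 + 3759.945 + 5372.778 + 7776.467
= 32810.35 MJ
e = 32810.35 / 53.872 = 609.04 MJ/m^2

609.04 MJ/m^2


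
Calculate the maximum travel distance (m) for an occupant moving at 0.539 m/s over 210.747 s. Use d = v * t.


d = 0.539 * 210.747 = 113.59 m

113.59 m


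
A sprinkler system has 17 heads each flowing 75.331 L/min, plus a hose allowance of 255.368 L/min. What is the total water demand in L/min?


Sprinkler demand = 17 * 75.331 = 1280.627 L/min
Total = 1280.627 + 255.368 = 1535.995 L/min

1535.995 L/min


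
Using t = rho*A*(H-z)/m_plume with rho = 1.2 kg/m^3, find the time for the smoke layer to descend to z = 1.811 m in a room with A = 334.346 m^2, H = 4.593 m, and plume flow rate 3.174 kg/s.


H - z = 2.782 m
t = 1.2 * 334.346 * 2.782 / 3.174 = 351.66 s

351.66 s


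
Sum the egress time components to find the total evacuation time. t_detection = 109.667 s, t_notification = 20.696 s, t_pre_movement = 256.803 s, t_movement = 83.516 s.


Total = 109.667 + 20.696 + 256.803 + 83.516 = 470.682 s

470.682 s


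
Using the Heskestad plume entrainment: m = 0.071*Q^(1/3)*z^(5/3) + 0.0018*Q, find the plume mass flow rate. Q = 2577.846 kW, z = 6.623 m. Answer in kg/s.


Q^(1/3) = 13.712
z^(5/3) = 23.357
First term = 0.071 * 13.712 * 23.357 = 22.739
Second term = 0.0018 * 2577.846 = 4.6401
m = 27.379 kg/s

27.379 kg/s


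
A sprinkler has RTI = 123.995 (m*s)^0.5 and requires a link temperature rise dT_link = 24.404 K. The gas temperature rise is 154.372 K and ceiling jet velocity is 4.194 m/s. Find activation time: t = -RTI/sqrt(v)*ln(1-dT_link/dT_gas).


dT_link/dT_gas = 0.15809
ln(1 - 0.15809) = -0.17208
t = -123.995 / sqrt(4.194) * -0.17208 = 10.419 s

10.419 s


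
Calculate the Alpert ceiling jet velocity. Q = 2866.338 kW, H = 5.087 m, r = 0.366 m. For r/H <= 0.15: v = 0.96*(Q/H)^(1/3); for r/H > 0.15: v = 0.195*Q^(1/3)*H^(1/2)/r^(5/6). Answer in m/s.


r/H = 0.366 / 5.087 = 0.071948
r/H <= 0.15, so v = 0.96*(Q/H)^(1/3)
Q/H = 563.46
(Q/H)^(1/3) = 8.2595
v = 0.96 * 8.2595 = 7.9291 m/s

7.9291 m/s


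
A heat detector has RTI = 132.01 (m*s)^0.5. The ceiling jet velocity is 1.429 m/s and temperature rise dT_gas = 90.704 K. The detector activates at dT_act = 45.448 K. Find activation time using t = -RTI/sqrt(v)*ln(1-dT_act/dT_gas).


dT_act/dT_gas = 0.50106
ln(1 - 0.50106) = -0.69527
t = -132.01 / sqrt(1.429) * -0.69527 = 76.779 s

76.779 s


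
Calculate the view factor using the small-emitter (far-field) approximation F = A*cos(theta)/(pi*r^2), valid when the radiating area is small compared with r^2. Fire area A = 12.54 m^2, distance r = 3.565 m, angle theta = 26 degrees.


cos(26 deg) = 0.89879
pi*r^2 = 39.927
F = 12.54 * 0.89879 / 39.927 = 0.28229

0.28229


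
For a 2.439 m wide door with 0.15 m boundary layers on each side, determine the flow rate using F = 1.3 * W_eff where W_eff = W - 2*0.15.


W_eff = 2.439 - 0.30 = 2.139 m
F = 1.3 * 2.139 = 2.7807 persons/s

2.7807 persons/s


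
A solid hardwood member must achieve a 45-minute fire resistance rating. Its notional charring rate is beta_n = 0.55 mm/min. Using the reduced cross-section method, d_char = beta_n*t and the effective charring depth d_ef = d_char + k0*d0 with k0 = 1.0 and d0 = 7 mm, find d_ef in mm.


d_char = 0.55 * 45 = 24.75 mm
d_ef = 24.75 + 1.0*7 = 31.75 mm

31.75 mm


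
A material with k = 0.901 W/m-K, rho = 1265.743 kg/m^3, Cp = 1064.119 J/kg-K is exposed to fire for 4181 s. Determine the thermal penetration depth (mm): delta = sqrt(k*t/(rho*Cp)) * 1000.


alpha = 0.901 / (1265.743 * 1064.119) = 6.6894e-07 m^2/s
alpha * t = 0.0027969
delta = sqrt(0.0027969) * 1000 = 52.885 mm

52.885 mm


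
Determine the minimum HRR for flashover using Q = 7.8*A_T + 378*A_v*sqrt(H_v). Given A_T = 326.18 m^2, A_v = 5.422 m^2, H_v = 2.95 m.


7.8*A_T = 2544.204
sqrt(H_v) = 1.7176
378*A_v*sqrt(H_v) = 3520.2
Q = 2544.204 + 3520.2 = 6064.4 kW

6064.4 kW


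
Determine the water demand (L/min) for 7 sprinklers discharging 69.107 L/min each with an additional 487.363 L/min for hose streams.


Sprinkler demand = 7 * 69.107 = 483.749 L/min
Total = 483.749 + 487.363 = 971.112 L/min

971.112 L/min


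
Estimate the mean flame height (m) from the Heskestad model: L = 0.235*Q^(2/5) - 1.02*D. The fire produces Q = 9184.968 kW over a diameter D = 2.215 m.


Q^(2/5) = 38.480
0.235 * Q^(2/5) = 9.0427
1.02 * D = 2.2593
L = 6.7834 m

6.7834 m


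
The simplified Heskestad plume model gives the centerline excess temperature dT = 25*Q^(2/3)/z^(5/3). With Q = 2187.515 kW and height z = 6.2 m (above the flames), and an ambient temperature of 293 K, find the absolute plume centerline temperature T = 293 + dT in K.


Q^(2/3) = 168.51
z^(5/3) = 20.924
dT = 25 * 168.51 / 20.924 = 201.34 K
T = 293 + 201.34 = 494.34 K

494.34 K


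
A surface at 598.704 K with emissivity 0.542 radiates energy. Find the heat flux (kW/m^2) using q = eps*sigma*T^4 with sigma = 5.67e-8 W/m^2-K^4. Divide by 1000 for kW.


T^4 = 1.2848e+11
q = 0.542 * 5.67e-8 * 1.2848e+11 / 1000 = 3.9485 kW/m^2

3.9485 kW/m^2


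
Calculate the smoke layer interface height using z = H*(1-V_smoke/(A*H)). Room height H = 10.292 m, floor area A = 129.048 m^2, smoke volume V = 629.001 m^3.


V/(A*H) = 0.47359
1 - 0.47359 = 0.52641
z = 10.292 * 0.52641 = 5.4178 m

5.4178 m


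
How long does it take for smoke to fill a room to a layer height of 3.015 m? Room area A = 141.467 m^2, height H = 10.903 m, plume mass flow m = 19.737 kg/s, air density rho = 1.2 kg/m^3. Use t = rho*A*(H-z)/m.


H - z = 7.888 m
t = 1.2 * 141.467 * 7.888 / 19.737 = 67.846 s

67.846 s


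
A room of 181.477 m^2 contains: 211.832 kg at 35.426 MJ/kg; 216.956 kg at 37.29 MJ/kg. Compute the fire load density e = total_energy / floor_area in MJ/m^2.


Total energy = 211.832*35.426 + 216.956*37.29
= 7504.360 + 8090.289
= 15594.65 MJ
e = 15594.65 / 181.477 = 85.932 MJ/m^2

85.932 MJ/m^2


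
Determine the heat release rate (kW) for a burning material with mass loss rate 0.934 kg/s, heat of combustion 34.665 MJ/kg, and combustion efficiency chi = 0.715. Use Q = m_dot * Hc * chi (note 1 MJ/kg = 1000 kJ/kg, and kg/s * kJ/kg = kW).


Hc = 34.665 MJ/kg = 34.665 * 1000 kJ/kg = 34665 kJ/kg
Q = 0.934 kg/s * 34665 kJ/kg * 0.715 = 23150 kW

23150 kW
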